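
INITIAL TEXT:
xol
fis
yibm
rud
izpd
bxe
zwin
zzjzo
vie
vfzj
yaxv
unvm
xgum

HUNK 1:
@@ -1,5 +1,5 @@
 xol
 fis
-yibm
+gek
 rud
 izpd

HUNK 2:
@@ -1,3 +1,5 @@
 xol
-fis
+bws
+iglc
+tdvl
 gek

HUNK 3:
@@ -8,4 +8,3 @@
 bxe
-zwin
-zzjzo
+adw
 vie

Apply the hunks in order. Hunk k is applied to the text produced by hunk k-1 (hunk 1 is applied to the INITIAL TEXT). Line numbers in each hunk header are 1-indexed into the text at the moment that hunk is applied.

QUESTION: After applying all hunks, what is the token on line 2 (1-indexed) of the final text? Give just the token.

Hunk 1: at line 1 remove [yibm] add [gek] -> 13 lines: xol fis gek rud izpd bxe zwin zzjzo vie vfzj yaxv unvm xgum
Hunk 2: at line 1 remove [fis] add [bws,iglc,tdvl] -> 15 lines: xol bws iglc tdvl gek rud izpd bxe zwin zzjzo vie vfzj yaxv unvm xgum
Hunk 3: at line 8 remove [zwin,zzjzo] add [adw] -> 14 lines: xol bws iglc tdvl gek rud izpd bxe adw vie vfzj yaxv unvm xgum
Final line 2: bws

Answer: bws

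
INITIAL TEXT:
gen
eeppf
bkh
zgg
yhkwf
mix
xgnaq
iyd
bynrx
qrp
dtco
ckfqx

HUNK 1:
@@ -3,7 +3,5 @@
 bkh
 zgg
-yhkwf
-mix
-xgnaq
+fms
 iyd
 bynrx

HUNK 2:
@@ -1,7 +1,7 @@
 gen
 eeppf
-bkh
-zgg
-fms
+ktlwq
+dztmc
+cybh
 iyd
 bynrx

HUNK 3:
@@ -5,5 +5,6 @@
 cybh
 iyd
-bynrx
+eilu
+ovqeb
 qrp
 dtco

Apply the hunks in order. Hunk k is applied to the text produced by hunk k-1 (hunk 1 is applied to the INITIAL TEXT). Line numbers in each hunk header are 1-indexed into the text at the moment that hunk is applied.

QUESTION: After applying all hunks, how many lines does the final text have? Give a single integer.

Answer: 11

Derivation:
Hunk 1: at line 3 remove [yhkwf,mix,xgnaq] add [fms] -> 10 lines: gen eeppf bkh zgg fms iyd bynrx qrp dtco ckfqx
Hunk 2: at line 1 remove [bkh,zgg,fms] add [ktlwq,dztmc,cybh] -> 10 lines: gen eeppf ktlwq dztmc cybh iyd bynrx qrp dtco ckfqx
Hunk 3: at line 5 remove [bynrx] add [eilu,ovqeb] -> 11 lines: gen eeppf ktlwq dztmc cybh iyd eilu ovqeb qrp dtco ckfqx
Final line count: 11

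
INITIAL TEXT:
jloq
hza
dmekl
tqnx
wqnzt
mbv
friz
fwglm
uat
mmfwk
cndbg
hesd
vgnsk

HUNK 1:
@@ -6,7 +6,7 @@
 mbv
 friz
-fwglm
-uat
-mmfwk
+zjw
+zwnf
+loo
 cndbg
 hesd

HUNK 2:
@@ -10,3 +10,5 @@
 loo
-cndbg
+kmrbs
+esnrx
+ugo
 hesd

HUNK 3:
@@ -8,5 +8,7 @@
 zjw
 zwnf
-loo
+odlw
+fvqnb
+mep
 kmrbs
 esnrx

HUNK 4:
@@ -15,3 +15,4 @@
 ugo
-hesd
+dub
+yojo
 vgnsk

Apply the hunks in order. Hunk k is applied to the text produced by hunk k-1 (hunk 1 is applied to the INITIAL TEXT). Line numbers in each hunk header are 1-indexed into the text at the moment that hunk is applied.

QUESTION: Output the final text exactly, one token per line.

Answer: jloq
hza
dmekl
tqnx
wqnzt
mbv
friz
zjw
zwnf
odlw
fvqnb
mep
kmrbs
esnrx
ugo
dub
yojo
vgnsk

Derivation:
Hunk 1: at line 6 remove [fwglm,uat,mmfwk] add [zjw,zwnf,loo] -> 13 lines: jloq hza dmekl tqnx wqnzt mbv friz zjw zwnf loo cndbg hesd vgnsk
Hunk 2: at line 10 remove [cndbg] add [kmrbs,esnrx,ugo] -> 15 lines: jloq hza dmekl tqnx wqnzt mbv friz zjw zwnf loo kmrbs esnrx ugo hesd vgnsk
Hunk 3: at line 8 remove [loo] add [odlw,fvqnb,mep] -> 17 lines: jloq hza dmekl tqnx wqnzt mbv friz zjw zwnf odlw fvqnb mep kmrbs esnrx ugo hesd vgnsk
Hunk 4: at line 15 remove [hesd] add [dub,yojo] -> 18 lines: jloq hza dmekl tqnx wqnzt mbv friz zjw zwnf odlw fvqnb mep kmrbs esnrx ugo dub yojo vgnsk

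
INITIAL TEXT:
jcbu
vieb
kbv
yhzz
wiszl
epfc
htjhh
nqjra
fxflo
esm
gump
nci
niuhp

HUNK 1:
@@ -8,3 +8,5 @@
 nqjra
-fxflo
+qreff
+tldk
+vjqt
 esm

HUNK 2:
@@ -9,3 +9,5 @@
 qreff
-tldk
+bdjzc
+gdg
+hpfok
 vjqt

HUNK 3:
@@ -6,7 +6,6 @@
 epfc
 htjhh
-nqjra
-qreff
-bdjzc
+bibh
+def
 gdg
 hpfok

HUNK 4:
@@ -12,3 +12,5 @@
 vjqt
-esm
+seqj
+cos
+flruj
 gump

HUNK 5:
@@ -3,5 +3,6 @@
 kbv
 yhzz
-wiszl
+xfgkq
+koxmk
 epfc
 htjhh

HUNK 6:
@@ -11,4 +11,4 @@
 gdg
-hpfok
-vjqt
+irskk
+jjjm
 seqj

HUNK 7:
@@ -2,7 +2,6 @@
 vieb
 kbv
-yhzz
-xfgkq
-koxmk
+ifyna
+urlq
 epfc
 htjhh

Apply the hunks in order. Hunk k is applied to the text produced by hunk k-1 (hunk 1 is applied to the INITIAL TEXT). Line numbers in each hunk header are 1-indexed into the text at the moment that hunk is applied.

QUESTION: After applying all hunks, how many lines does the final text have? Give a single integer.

Answer: 18

Derivation:
Hunk 1: at line 8 remove [fxflo] add [qreff,tldk,vjqt] -> 15 lines: jcbu vieb kbv yhzz wiszl epfc htjhh nqjra qreff tldk vjqt esm gump nci niuhp
Hunk 2: at line 9 remove [tldk] add [bdjzc,gdg,hpfok] -> 17 lines: jcbu vieb kbv yhzz wiszl epfc htjhh nqjra qreff bdjzc gdg hpfok vjqt esm gump nci niuhp
Hunk 3: at line 6 remove [nqjra,qreff,bdjzc] add [bibh,def] -> 16 lines: jcbu vieb kbv yhzz wiszl epfc htjhh bibh def gdg hpfok vjqt esm gump nci niuhp
Hunk 4: at line 12 remove [esm] add [seqj,cos,flruj] -> 18 lines: jcbu vieb kbv yhzz wiszl epfc htjhh bibh def gdg hpfok vjqt seqj cos flruj gump nci niuhp
Hunk 5: at line 3 remove [wiszl] add [xfgkq,koxmk] -> 19 lines: jcbu vieb kbv yhzz xfgkq koxmk epfc htjhh bibh def gdg hpfok vjqt seqj cos flruj gump nci niuhp
Hunk 6: at line 11 remove [hpfok,vjqt] add [irskk,jjjm] -> 19 lines: jcbu vieb kbv yhzz xfgkq koxmk epfc htjhh bibh def gdg irskk jjjm seqj cos flruj gump nci niuhp
Hunk 7: at line 2 remove [yhzz,xfgkq,koxmk] add [ifyna,urlq] -> 18 lines: jcbu vieb kbv ifyna urlq epfc htjhh bibh def gdg irskk jjjm seqj cos flruj gump nci niuhp
Final line count: 18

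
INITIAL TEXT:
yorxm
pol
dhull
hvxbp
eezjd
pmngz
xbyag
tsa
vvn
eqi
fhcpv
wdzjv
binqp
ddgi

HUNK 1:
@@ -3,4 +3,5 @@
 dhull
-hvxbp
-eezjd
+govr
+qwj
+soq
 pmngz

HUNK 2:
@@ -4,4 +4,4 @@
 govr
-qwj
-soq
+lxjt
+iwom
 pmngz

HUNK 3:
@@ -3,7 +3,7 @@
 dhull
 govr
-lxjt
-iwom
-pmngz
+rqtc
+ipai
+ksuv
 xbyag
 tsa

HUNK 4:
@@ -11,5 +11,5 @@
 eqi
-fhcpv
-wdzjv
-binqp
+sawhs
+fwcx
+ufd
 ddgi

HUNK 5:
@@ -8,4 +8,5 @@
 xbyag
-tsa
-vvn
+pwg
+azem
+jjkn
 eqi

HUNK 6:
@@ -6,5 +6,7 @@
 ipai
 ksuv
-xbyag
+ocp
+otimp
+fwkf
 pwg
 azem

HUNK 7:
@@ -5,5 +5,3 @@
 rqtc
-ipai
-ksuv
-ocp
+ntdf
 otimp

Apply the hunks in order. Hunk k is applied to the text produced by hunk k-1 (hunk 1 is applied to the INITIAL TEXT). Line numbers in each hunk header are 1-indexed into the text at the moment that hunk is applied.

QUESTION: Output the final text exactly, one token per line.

Hunk 1: at line 3 remove [hvxbp,eezjd] add [govr,qwj,soq] -> 15 lines: yorxm pol dhull govr qwj soq pmngz xbyag tsa vvn eqi fhcpv wdzjv binqp ddgi
Hunk 2: at line 4 remove [qwj,soq] add [lxjt,iwom] -> 15 lines: yorxm pol dhull govr lxjt iwom pmngz xbyag tsa vvn eqi fhcpv wdzjv binqp ddgi
Hunk 3: at line 3 remove [lxjt,iwom,pmngz] add [rqtc,ipai,ksuv] -> 15 lines: yorxm pol dhull govr rqtc ipai ksuv xbyag tsa vvn eqi fhcpv wdzjv binqp ddgi
Hunk 4: at line 11 remove [fhcpv,wdzjv,binqp] add [sawhs,fwcx,ufd] -> 15 lines: yorxm pol dhull govr rqtc ipai ksuv xbyag tsa vvn eqi sawhs fwcx ufd ddgi
Hunk 5: at line 8 remove [tsa,vvn] add [pwg,azem,jjkn] -> 16 lines: yorxm pol dhull govr rqtc ipai ksuv xbyag pwg azem jjkn eqi sawhs fwcx ufd ddgi
Hunk 6: at line 6 remove [xbyag] add [ocp,otimp,fwkf] -> 18 lines: yorxm pol dhull govr rqtc ipai ksuv ocp otimp fwkf pwg azem jjkn eqi sawhs fwcx ufd ddgi
Hunk 7: at line 5 remove [ipai,ksuv,ocp] add [ntdf] -> 16 lines: yorxm pol dhull govr rqtc ntdf otimp fwkf pwg azem jjkn eqi sawhs fwcx ufd ddgi

Answer: yorxm
pol
dhull
govr
rqtc
ntdf
otimp
fwkf
pwg
azem
jjkn
eqi
sawhs
fwcx
ufd
ddgi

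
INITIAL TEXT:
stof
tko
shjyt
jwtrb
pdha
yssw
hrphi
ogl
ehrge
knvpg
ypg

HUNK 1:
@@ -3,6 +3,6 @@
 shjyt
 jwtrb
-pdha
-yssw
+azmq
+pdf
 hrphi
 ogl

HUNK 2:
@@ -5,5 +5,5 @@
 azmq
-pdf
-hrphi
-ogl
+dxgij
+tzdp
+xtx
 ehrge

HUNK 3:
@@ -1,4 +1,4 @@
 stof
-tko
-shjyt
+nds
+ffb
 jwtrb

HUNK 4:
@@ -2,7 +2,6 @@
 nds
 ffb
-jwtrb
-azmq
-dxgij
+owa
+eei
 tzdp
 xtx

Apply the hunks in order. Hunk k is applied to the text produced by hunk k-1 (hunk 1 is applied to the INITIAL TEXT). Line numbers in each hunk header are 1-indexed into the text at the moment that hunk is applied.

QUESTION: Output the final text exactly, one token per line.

Answer: stof
nds
ffb
owa
eei
tzdp
xtx
ehrge
knvpg
ypg

Derivation:
Hunk 1: at line 3 remove [pdha,yssw] add [azmq,pdf] -> 11 lines: stof tko shjyt jwtrb azmq pdf hrphi ogl ehrge knvpg ypg
Hunk 2: at line 5 remove [pdf,hrphi,ogl] add [dxgij,tzdp,xtx] -> 11 lines: stof tko shjyt jwtrb azmq dxgij tzdp xtx ehrge knvpg ypg
Hunk 3: at line 1 remove [tko,shjyt] add [nds,ffb] -> 11 lines: stof nds ffb jwtrb azmq dxgij tzdp xtx ehrge knvpg ypg
Hunk 4: at line 2 remove [jwtrb,azmq,dxgij] add [owa,eei] -> 10 lines: stof nds ffb owa eei tzdp xtx ehrge knvpg ypg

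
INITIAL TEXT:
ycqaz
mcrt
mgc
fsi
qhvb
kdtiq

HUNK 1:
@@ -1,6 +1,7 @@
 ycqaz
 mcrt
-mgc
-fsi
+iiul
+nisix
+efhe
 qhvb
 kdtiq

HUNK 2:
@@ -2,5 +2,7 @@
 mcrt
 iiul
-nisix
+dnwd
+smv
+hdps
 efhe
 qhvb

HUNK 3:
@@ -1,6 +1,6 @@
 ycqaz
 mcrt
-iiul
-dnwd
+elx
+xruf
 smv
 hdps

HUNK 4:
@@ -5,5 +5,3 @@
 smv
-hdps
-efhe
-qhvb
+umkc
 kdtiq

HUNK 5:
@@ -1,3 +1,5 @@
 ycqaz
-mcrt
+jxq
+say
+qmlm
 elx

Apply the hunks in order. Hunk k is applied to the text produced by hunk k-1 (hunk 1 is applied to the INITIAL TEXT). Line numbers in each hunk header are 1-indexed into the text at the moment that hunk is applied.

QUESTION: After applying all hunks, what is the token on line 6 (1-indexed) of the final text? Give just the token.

Hunk 1: at line 1 remove [mgc,fsi] add [iiul,nisix,efhe] -> 7 lines: ycqaz mcrt iiul nisix efhe qhvb kdtiq
Hunk 2: at line 2 remove [nisix] add [dnwd,smv,hdps] -> 9 lines: ycqaz mcrt iiul dnwd smv hdps efhe qhvb kdtiq
Hunk 3: at line 1 remove [iiul,dnwd] add [elx,xruf] -> 9 lines: ycqaz mcrt elx xruf smv hdps efhe qhvb kdtiq
Hunk 4: at line 5 remove [hdps,efhe,qhvb] add [umkc] -> 7 lines: ycqaz mcrt elx xruf smv umkc kdtiq
Hunk 5: at line 1 remove [mcrt] add [jxq,say,qmlm] -> 9 lines: ycqaz jxq say qmlm elx xruf smv umkc kdtiq
Final line 6: xruf

Answer: xruf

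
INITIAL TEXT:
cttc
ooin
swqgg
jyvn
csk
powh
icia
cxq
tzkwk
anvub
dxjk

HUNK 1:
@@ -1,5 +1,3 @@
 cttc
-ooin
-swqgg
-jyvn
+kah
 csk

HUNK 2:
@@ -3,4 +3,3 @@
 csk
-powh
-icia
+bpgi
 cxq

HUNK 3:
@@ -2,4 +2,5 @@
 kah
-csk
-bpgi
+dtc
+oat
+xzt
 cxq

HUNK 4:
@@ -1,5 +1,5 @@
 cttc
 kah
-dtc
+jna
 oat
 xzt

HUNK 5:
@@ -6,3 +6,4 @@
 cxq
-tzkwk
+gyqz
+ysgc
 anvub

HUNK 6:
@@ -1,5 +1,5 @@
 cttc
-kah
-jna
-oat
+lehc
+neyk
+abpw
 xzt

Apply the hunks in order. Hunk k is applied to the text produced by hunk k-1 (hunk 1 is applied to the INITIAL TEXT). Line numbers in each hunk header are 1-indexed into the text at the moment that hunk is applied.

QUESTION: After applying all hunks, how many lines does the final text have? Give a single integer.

Answer: 10

Derivation:
Hunk 1: at line 1 remove [ooin,swqgg,jyvn] add [kah] -> 9 lines: cttc kah csk powh icia cxq tzkwk anvub dxjk
Hunk 2: at line 3 remove [powh,icia] add [bpgi] -> 8 lines: cttc kah csk bpgi cxq tzkwk anvub dxjk
Hunk 3: at line 2 remove [csk,bpgi] add [dtc,oat,xzt] -> 9 lines: cttc kah dtc oat xzt cxq tzkwk anvub dxjk
Hunk 4: at line 1 remove [dtc] add [jna] -> 9 lines: cttc kah jna oat xzt cxq tzkwk anvub dxjk
Hunk 5: at line 6 remove [tzkwk] add [gyqz,ysgc] -> 10 lines: cttc kah jna oat xzt cxq gyqz ysgc anvub dxjk
Hunk 6: at line 1 remove [kah,jna,oat] add [lehc,neyk,abpw] -> 10 lines: cttc lehc neyk abpw xzt cxq gyqz ysgc anvub dxjk
Final line count: 10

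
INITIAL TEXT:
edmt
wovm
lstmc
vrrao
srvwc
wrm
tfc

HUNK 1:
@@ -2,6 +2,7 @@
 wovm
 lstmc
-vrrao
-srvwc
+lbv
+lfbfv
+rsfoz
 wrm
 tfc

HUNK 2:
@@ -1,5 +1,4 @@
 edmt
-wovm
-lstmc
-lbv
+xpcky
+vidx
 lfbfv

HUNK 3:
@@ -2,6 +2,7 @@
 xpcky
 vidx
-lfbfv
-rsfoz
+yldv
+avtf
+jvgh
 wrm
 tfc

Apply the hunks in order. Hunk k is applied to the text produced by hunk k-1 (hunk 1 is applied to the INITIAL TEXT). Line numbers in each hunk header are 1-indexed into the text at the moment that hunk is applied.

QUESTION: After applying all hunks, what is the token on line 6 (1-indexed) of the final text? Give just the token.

Answer: jvgh

Derivation:
Hunk 1: at line 2 remove [vrrao,srvwc] add [lbv,lfbfv,rsfoz] -> 8 lines: edmt wovm lstmc lbv lfbfv rsfoz wrm tfc
Hunk 2: at line 1 remove [wovm,lstmc,lbv] add [xpcky,vidx] -> 7 lines: edmt xpcky vidx lfbfv rsfoz wrm tfc
Hunk 3: at line 2 remove [lfbfv,rsfoz] add [yldv,avtf,jvgh] -> 8 lines: edmt xpcky vidx yldv avtf jvgh wrm tfc
Final line 6: jvgh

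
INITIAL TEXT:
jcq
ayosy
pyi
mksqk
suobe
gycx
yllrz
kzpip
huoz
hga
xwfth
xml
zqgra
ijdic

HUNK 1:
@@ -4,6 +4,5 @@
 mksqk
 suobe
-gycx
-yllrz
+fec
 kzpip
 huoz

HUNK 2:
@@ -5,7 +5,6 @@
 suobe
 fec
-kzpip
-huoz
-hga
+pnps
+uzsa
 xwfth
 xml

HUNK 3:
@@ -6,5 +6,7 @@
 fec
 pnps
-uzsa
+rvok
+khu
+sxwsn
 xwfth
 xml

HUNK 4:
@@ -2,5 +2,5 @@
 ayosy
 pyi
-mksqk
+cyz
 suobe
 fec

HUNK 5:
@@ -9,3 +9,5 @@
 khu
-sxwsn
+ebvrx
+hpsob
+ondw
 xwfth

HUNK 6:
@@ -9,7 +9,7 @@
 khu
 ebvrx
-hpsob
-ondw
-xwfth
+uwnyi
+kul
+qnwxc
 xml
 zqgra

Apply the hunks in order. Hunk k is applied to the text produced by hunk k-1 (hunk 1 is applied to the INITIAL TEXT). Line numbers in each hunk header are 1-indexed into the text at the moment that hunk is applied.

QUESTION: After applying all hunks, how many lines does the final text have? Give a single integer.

Hunk 1: at line 4 remove [gycx,yllrz] add [fec] -> 13 lines: jcq ayosy pyi mksqk suobe fec kzpip huoz hga xwfth xml zqgra ijdic
Hunk 2: at line 5 remove [kzpip,huoz,hga] add [pnps,uzsa] -> 12 lines: jcq ayosy pyi mksqk suobe fec pnps uzsa xwfth xml zqgra ijdic
Hunk 3: at line 6 remove [uzsa] add [rvok,khu,sxwsn] -> 14 lines: jcq ayosy pyi mksqk suobe fec pnps rvok khu sxwsn xwfth xml zqgra ijdic
Hunk 4: at line 2 remove [mksqk] add [cyz] -> 14 lines: jcq ayosy pyi cyz suobe fec pnps rvok khu sxwsn xwfth xml zqgra ijdic
Hunk 5: at line 9 remove [sxwsn] add [ebvrx,hpsob,ondw] -> 16 lines: jcq ayosy pyi cyz suobe fec pnps rvok khu ebvrx hpsob ondw xwfth xml zqgra ijdic
Hunk 6: at line 9 remove [hpsob,ondw,xwfth] add [uwnyi,kul,qnwxc] -> 16 lines: jcq ayosy pyi cyz suobe fec pnps rvok khu ebvrx uwnyi kul qnwxc xml zqgra ijdic
Final line count: 16

Answer: 16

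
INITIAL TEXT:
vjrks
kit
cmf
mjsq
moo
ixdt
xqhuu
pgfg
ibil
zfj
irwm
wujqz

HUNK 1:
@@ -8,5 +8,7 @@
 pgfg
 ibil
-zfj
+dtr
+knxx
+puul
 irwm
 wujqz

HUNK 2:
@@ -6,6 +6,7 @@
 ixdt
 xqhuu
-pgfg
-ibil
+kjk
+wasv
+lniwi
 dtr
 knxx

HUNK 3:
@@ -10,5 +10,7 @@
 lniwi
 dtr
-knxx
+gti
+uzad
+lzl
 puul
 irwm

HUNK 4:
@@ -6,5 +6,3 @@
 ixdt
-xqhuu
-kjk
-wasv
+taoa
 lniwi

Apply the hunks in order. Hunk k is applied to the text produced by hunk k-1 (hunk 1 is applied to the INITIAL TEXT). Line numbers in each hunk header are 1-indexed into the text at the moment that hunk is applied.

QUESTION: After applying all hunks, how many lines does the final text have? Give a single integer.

Answer: 15

Derivation:
Hunk 1: at line 8 remove [zfj] add [dtr,knxx,puul] -> 14 lines: vjrks kit cmf mjsq moo ixdt xqhuu pgfg ibil dtr knxx puul irwm wujqz
Hunk 2: at line 6 remove [pgfg,ibil] add [kjk,wasv,lniwi] -> 15 lines: vjrks kit cmf mjsq moo ixdt xqhuu kjk wasv lniwi dtr knxx puul irwm wujqz
Hunk 3: at line 10 remove [knxx] add [gti,uzad,lzl] -> 17 lines: vjrks kit cmf mjsq moo ixdt xqhuu kjk wasv lniwi dtr gti uzad lzl puul irwm wujqz
Hunk 4: at line 6 remove [xqhuu,kjk,wasv] add [taoa] -> 15 lines: vjrks kit cmf mjsq moo ixdt taoa lniwi dtr gti uzad lzl puul irwm wujqz
Final line count: 15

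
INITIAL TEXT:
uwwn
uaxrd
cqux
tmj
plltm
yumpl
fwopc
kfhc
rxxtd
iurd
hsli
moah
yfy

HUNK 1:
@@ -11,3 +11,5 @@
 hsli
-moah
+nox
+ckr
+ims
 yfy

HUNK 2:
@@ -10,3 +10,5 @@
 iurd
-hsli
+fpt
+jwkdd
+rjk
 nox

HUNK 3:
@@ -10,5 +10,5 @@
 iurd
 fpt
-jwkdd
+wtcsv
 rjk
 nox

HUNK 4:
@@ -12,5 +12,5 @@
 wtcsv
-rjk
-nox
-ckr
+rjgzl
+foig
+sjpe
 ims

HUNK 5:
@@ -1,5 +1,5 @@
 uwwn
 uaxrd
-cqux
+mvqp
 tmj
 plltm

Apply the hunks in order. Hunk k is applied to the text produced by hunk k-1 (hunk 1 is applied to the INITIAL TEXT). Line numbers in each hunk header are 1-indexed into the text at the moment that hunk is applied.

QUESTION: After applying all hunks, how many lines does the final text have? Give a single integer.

Answer: 17

Derivation:
Hunk 1: at line 11 remove [moah] add [nox,ckr,ims] -> 15 lines: uwwn uaxrd cqux tmj plltm yumpl fwopc kfhc rxxtd iurd hsli nox ckr ims yfy
Hunk 2: at line 10 remove [hsli] add [fpt,jwkdd,rjk] -> 17 lines: uwwn uaxrd cqux tmj plltm yumpl fwopc kfhc rxxtd iurd fpt jwkdd rjk nox ckr ims yfy
Hunk 3: at line 10 remove [jwkdd] add [wtcsv] -> 17 lines: uwwn uaxrd cqux tmj plltm yumpl fwopc kfhc rxxtd iurd fpt wtcsv rjk nox ckr ims yfy
Hunk 4: at line 12 remove [rjk,nox,ckr] add [rjgzl,foig,sjpe] -> 17 lines: uwwn uaxrd cqux tmj plltm yumpl fwopc kfhc rxxtd iurd fpt wtcsv rjgzl foig sjpe ims yfy
Hunk 5: at line 1 remove [cqux] add [mvqp] -> 17 lines: uwwn uaxrd mvqp tmj plltm yumpl fwopc kfhc rxxtd iurd fpt wtcsv rjgzl foig sjpe ims yfy
Final line count: 17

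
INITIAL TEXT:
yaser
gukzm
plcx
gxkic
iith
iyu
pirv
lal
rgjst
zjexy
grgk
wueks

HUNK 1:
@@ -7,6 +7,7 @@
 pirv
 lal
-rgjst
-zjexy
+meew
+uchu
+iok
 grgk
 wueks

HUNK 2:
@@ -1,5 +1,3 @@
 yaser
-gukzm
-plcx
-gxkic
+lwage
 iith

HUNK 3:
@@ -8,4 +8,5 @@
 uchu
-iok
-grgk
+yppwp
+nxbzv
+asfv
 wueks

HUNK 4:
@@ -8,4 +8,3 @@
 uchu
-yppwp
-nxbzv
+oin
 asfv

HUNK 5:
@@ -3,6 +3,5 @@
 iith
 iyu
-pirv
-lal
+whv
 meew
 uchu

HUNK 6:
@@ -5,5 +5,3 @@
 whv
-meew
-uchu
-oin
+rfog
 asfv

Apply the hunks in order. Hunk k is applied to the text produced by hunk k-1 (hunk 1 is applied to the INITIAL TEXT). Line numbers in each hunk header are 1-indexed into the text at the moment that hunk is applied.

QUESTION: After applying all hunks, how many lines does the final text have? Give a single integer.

Hunk 1: at line 7 remove [rgjst,zjexy] add [meew,uchu,iok] -> 13 lines: yaser gukzm plcx gxkic iith iyu pirv lal meew uchu iok grgk wueks
Hunk 2: at line 1 remove [gukzm,plcx,gxkic] add [lwage] -> 11 lines: yaser lwage iith iyu pirv lal meew uchu iok grgk wueks
Hunk 3: at line 8 remove [iok,grgk] add [yppwp,nxbzv,asfv] -> 12 lines: yaser lwage iith iyu pirv lal meew uchu yppwp nxbzv asfv wueks
Hunk 4: at line 8 remove [yppwp,nxbzv] add [oin] -> 11 lines: yaser lwage iith iyu pirv lal meew uchu oin asfv wueks
Hunk 5: at line 3 remove [pirv,lal] add [whv] -> 10 lines: yaser lwage iith iyu whv meew uchu oin asfv wueks
Hunk 6: at line 5 remove [meew,uchu,oin] add [rfog] -> 8 lines: yaser lwage iith iyu whv rfog asfv wueks
Final line count: 8

Answer: 8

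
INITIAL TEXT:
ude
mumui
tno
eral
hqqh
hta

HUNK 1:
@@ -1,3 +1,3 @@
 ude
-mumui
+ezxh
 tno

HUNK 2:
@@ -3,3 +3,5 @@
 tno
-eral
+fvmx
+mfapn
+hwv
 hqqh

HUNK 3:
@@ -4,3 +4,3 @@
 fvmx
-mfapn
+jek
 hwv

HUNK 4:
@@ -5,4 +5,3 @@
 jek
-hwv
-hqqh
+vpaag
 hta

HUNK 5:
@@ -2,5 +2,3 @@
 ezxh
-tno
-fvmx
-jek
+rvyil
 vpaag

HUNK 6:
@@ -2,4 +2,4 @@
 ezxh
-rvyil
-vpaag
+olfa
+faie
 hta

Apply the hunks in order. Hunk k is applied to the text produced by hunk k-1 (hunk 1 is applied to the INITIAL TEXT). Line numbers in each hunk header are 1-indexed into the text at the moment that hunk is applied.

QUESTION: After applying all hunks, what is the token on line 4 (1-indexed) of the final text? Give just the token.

Answer: faie

Derivation:
Hunk 1: at line 1 remove [mumui] add [ezxh] -> 6 lines: ude ezxh tno eral hqqh hta
Hunk 2: at line 3 remove [eral] add [fvmx,mfapn,hwv] -> 8 lines: ude ezxh tno fvmx mfapn hwv hqqh hta
Hunk 3: at line 4 remove [mfapn] add [jek] -> 8 lines: ude ezxh tno fvmx jek hwv hqqh hta
Hunk 4: at line 5 remove [hwv,hqqh] add [vpaag] -> 7 lines: ude ezxh tno fvmx jek vpaag hta
Hunk 5: at line 2 remove [tno,fvmx,jek] add [rvyil] -> 5 lines: ude ezxh rvyil vpaag hta
Hunk 6: at line 2 remove [rvyil,vpaag] add [olfa,faie] -> 5 lines: ude ezxh olfa faie hta
Final line 4: faie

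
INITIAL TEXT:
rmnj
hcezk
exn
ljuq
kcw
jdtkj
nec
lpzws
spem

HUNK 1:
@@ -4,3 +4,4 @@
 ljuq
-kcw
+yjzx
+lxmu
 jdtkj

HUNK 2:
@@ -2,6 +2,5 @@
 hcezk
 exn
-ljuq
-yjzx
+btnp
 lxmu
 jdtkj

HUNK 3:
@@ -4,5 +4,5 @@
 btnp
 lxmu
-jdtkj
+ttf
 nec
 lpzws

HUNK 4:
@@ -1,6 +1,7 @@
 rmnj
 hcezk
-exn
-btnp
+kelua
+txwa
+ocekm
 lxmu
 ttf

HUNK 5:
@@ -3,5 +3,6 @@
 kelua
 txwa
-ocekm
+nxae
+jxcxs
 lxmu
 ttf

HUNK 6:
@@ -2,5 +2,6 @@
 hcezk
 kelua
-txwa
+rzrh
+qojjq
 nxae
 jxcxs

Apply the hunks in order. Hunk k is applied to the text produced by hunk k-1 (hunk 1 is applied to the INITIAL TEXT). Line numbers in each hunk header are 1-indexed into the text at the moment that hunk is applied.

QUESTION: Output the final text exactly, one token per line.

Answer: rmnj
hcezk
kelua
rzrh
qojjq
nxae
jxcxs
lxmu
ttf
nec
lpzws
spem

Derivation:
Hunk 1: at line 4 remove [kcw] add [yjzx,lxmu] -> 10 lines: rmnj hcezk exn ljuq yjzx lxmu jdtkj nec lpzws spem
Hunk 2: at line 2 remove [ljuq,yjzx] add [btnp] -> 9 lines: rmnj hcezk exn btnp lxmu jdtkj nec lpzws spem
Hunk 3: at line 4 remove [jdtkj] add [ttf] -> 9 lines: rmnj hcezk exn btnp lxmu ttf nec lpzws spem
Hunk 4: at line 1 remove [exn,btnp] add [kelua,txwa,ocekm] -> 10 lines: rmnj hcezk kelua txwa ocekm lxmu ttf nec lpzws spem
Hunk 5: at line 3 remove [ocekm] add [nxae,jxcxs] -> 11 lines: rmnj hcezk kelua txwa nxae jxcxs lxmu ttf nec lpzws spem
Hunk 6: at line 2 remove [txwa] add [rzrh,qojjq] -> 12 lines: rmnj hcezk kelua rzrh qojjq nxae jxcxs lxmu ttf nec lpzws spem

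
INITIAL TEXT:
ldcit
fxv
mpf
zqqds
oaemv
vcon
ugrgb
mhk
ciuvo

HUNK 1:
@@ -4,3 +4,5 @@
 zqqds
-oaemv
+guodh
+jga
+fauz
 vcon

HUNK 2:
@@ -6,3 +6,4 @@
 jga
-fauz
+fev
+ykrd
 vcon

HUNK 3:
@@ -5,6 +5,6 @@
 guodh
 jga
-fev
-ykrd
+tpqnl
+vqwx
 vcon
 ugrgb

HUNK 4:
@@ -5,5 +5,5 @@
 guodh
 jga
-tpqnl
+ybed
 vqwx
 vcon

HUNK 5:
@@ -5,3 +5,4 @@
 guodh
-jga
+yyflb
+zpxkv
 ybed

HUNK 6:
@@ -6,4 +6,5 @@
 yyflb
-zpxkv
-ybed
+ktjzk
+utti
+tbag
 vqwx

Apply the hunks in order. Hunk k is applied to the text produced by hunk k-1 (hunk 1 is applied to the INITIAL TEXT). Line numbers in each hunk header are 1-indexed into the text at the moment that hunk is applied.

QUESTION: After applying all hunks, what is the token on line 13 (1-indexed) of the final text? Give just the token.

Hunk 1: at line 4 remove [oaemv] add [guodh,jga,fauz] -> 11 lines: ldcit fxv mpf zqqds guodh jga fauz vcon ugrgb mhk ciuvo
Hunk 2: at line 6 remove [fauz] add [fev,ykrd] -> 12 lines: ldcit fxv mpf zqqds guodh jga fev ykrd vcon ugrgb mhk ciuvo
Hunk 3: at line 5 remove [fev,ykrd] add [tpqnl,vqwx] -> 12 lines: ldcit fxv mpf zqqds guodh jga tpqnl vqwx vcon ugrgb mhk ciuvo
Hunk 4: at line 5 remove [tpqnl] add [ybed] -> 12 lines: ldcit fxv mpf zqqds guodh jga ybed vqwx vcon ugrgb mhk ciuvo
Hunk 5: at line 5 remove [jga] add [yyflb,zpxkv] -> 13 lines: ldcit fxv mpf zqqds guodh yyflb zpxkv ybed vqwx vcon ugrgb mhk ciuvo
Hunk 6: at line 6 remove [zpxkv,ybed] add [ktjzk,utti,tbag] -> 14 lines: ldcit fxv mpf zqqds guodh yyflb ktjzk utti tbag vqwx vcon ugrgb mhk ciuvo
Final line 13: mhk

Answer: mhk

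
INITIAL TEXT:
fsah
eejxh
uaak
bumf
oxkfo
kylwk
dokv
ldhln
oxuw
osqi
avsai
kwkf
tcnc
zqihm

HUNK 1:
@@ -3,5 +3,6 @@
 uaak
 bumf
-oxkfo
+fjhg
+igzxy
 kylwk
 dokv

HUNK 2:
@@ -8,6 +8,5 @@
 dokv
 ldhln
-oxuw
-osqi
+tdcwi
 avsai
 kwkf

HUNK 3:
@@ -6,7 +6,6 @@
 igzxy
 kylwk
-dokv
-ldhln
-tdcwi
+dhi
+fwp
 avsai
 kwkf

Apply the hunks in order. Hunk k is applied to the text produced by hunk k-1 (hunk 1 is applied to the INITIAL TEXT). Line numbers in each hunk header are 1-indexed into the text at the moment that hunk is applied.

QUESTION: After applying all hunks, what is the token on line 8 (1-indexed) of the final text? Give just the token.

Hunk 1: at line 3 remove [oxkfo] add [fjhg,igzxy] -> 15 lines: fsah eejxh uaak bumf fjhg igzxy kylwk dokv ldhln oxuw osqi avsai kwkf tcnc zqihm
Hunk 2: at line 8 remove [oxuw,osqi] add [tdcwi] -> 14 lines: fsah eejxh uaak bumf fjhg igzxy kylwk dokv ldhln tdcwi avsai kwkf tcnc zqihm
Hunk 3: at line 6 remove [dokv,ldhln,tdcwi] add [dhi,fwp] -> 13 lines: fsah eejxh uaak bumf fjhg igzxy kylwk dhi fwp avsai kwkf tcnc zqihm
Final line 8: dhi

Answer: dhi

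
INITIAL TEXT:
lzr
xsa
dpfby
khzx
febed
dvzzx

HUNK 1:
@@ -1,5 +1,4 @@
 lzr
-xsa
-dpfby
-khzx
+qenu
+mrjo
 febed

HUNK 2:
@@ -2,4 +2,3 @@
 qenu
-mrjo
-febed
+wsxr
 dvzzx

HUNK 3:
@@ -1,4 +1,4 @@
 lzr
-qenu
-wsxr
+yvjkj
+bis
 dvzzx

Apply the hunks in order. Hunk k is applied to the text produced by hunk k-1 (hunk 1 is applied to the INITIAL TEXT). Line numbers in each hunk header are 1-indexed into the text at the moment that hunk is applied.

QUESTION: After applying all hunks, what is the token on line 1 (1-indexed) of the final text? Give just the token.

Hunk 1: at line 1 remove [xsa,dpfby,khzx] add [qenu,mrjo] -> 5 lines: lzr qenu mrjo febed dvzzx
Hunk 2: at line 2 remove [mrjo,febed] add [wsxr] -> 4 lines: lzr qenu wsxr dvzzx
Hunk 3: at line 1 remove [qenu,wsxr] add [yvjkj,bis] -> 4 lines: lzr yvjkj bis dvzzx
Final line 1: lzr

Answer: lzr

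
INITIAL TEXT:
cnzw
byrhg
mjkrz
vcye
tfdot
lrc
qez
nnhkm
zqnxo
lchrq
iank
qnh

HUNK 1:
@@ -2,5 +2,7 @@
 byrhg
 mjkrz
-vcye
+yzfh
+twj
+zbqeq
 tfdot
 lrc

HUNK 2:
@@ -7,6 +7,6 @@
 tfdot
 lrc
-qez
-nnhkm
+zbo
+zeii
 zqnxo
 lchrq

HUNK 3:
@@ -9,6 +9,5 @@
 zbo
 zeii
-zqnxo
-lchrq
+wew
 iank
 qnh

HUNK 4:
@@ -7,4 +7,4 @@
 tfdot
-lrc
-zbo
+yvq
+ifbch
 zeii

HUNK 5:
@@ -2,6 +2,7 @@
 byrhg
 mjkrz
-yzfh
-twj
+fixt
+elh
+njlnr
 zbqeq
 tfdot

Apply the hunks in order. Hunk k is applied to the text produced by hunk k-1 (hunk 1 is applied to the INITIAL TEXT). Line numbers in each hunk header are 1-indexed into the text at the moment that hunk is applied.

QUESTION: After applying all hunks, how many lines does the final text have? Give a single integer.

Answer: 14

Derivation:
Hunk 1: at line 2 remove [vcye] add [yzfh,twj,zbqeq] -> 14 lines: cnzw byrhg mjkrz yzfh twj zbqeq tfdot lrc qez nnhkm zqnxo lchrq iank qnh
Hunk 2: at line 7 remove [qez,nnhkm] add [zbo,zeii] -> 14 lines: cnzw byrhg mjkrz yzfh twj zbqeq tfdot lrc zbo zeii zqnxo lchrq iank qnh
Hunk 3: at line 9 remove [zqnxo,lchrq] add [wew] -> 13 lines: cnzw byrhg mjkrz yzfh twj zbqeq tfdot lrc zbo zeii wew iank qnh
Hunk 4: at line 7 remove [lrc,zbo] add [yvq,ifbch] -> 13 lines: cnzw byrhg mjkrz yzfh twj zbqeq tfdot yvq ifbch zeii wew iank qnh
Hunk 5: at line 2 remove [yzfh,twj] add [fixt,elh,njlnr] -> 14 lines: cnzw byrhg mjkrz fixt elh njlnr zbqeq tfdot yvq ifbch zeii wew iank qnh
Final line count: 14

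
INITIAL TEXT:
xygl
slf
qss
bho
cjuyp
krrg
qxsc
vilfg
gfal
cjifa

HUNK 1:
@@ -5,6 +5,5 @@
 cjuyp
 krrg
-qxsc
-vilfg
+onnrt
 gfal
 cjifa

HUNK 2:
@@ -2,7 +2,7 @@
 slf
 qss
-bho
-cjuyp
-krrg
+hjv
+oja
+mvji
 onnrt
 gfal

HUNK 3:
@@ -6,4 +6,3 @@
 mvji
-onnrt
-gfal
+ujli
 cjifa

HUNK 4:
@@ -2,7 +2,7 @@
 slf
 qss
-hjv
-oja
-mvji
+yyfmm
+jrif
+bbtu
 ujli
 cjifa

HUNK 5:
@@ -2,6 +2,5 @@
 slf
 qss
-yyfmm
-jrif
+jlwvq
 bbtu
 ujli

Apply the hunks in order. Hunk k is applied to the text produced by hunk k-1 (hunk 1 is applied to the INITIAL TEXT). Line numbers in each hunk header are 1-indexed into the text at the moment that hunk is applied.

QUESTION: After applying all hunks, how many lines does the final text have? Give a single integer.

Answer: 7

Derivation:
Hunk 1: at line 5 remove [qxsc,vilfg] add [onnrt] -> 9 lines: xygl slf qss bho cjuyp krrg onnrt gfal cjifa
Hunk 2: at line 2 remove [bho,cjuyp,krrg] add [hjv,oja,mvji] -> 9 lines: xygl slf qss hjv oja mvji onnrt gfal cjifa
Hunk 3: at line 6 remove [onnrt,gfal] add [ujli] -> 8 lines: xygl slf qss hjv oja mvji ujli cjifa
Hunk 4: at line 2 remove [hjv,oja,mvji] add [yyfmm,jrif,bbtu] -> 8 lines: xygl slf qss yyfmm jrif bbtu ujli cjifa
Hunk 5: at line 2 remove [yyfmm,jrif] add [jlwvq] -> 7 lines: xygl slf qss jlwvq bbtu ujli cjifa
Final line count: 7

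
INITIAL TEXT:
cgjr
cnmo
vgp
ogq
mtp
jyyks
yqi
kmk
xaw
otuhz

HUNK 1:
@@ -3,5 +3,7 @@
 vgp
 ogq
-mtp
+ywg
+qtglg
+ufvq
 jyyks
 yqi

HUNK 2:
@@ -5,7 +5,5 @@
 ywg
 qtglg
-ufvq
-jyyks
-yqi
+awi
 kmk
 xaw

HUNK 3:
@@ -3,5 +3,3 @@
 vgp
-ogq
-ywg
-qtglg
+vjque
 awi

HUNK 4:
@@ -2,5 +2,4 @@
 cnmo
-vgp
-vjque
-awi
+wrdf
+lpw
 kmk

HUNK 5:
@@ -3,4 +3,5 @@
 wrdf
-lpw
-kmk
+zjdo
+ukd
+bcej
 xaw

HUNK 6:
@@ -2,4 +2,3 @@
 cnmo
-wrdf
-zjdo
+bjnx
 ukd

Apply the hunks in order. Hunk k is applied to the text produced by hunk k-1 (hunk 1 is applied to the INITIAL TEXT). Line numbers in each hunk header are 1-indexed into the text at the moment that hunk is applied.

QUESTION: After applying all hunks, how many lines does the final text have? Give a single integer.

Answer: 7

Derivation:
Hunk 1: at line 3 remove [mtp] add [ywg,qtglg,ufvq] -> 12 lines: cgjr cnmo vgp ogq ywg qtglg ufvq jyyks yqi kmk xaw otuhz
Hunk 2: at line 5 remove [ufvq,jyyks,yqi] add [awi] -> 10 lines: cgjr cnmo vgp ogq ywg qtglg awi kmk xaw otuhz
Hunk 3: at line 3 remove [ogq,ywg,qtglg] add [vjque] -> 8 lines: cgjr cnmo vgp vjque awi kmk xaw otuhz
Hunk 4: at line 2 remove [vgp,vjque,awi] add [wrdf,lpw] -> 7 lines: cgjr cnmo wrdf lpw kmk xaw otuhz
Hunk 5: at line 3 remove [lpw,kmk] add [zjdo,ukd,bcej] -> 8 lines: cgjr cnmo wrdf zjdo ukd bcej xaw otuhz
Hunk 6: at line 2 remove [wrdf,zjdo] add [bjnx] -> 7 lines: cgjr cnmo bjnx ukd bcej xaw otuhz
Final line count: 7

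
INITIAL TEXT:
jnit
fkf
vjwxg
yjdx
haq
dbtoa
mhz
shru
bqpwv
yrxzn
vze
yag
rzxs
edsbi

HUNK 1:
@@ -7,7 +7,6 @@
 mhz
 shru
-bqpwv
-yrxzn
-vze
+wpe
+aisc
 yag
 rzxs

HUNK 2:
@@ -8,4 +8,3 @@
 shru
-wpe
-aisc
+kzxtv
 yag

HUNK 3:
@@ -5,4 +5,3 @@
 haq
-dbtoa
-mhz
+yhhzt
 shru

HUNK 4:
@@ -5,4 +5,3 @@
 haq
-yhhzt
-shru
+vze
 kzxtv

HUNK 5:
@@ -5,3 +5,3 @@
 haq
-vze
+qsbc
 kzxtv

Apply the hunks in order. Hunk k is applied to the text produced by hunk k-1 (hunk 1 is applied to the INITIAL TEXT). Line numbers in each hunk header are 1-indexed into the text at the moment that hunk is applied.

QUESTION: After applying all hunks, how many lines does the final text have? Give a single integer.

Answer: 10

Derivation:
Hunk 1: at line 7 remove [bqpwv,yrxzn,vze] add [wpe,aisc] -> 13 lines: jnit fkf vjwxg yjdx haq dbtoa mhz shru wpe aisc yag rzxs edsbi
Hunk 2: at line 8 remove [wpe,aisc] add [kzxtv] -> 12 lines: jnit fkf vjwxg yjdx haq dbtoa mhz shru kzxtv yag rzxs edsbi
Hunk 3: at line 5 remove [dbtoa,mhz] add [yhhzt] -> 11 lines: jnit fkf vjwxg yjdx haq yhhzt shru kzxtv yag rzxs edsbi
Hunk 4: at line 5 remove [yhhzt,shru] add [vze] -> 10 lines: jnit fkf vjwxg yjdx haq vze kzxtv yag rzxs edsbi
Hunk 5: at line 5 remove [vze] add [qsbc] -> 10 lines: jnit fkf vjwxg yjdx haq qsbc kzxtv yag rzxs edsbi
Final line count: 10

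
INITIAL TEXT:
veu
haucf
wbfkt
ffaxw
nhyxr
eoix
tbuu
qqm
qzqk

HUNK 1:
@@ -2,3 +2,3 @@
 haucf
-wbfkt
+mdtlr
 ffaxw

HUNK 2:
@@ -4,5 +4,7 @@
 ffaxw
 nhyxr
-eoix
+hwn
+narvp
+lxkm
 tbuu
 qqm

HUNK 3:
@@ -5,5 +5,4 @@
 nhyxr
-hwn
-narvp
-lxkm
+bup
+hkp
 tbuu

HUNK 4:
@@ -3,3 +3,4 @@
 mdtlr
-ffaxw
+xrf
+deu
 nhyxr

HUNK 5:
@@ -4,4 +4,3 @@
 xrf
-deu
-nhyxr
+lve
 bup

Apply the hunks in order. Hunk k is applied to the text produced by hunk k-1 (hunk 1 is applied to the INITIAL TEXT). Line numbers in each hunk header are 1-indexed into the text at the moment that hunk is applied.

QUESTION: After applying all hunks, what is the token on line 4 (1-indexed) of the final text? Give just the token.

Hunk 1: at line 2 remove [wbfkt] add [mdtlr] -> 9 lines: veu haucf mdtlr ffaxw nhyxr eoix tbuu qqm qzqk
Hunk 2: at line 4 remove [eoix] add [hwn,narvp,lxkm] -> 11 lines: veu haucf mdtlr ffaxw nhyxr hwn narvp lxkm tbuu qqm qzqk
Hunk 3: at line 5 remove [hwn,narvp,lxkm] add [bup,hkp] -> 10 lines: veu haucf mdtlr ffaxw nhyxr bup hkp tbuu qqm qzqk
Hunk 4: at line 3 remove [ffaxw] add [xrf,deu] -> 11 lines: veu haucf mdtlr xrf deu nhyxr bup hkp tbuu qqm qzqk
Hunk 5: at line 4 remove [deu,nhyxr] add [lve] -> 10 lines: veu haucf mdtlr xrf lve bup hkp tbuu qqm qzqk
Final line 4: xrf

Answer: xrf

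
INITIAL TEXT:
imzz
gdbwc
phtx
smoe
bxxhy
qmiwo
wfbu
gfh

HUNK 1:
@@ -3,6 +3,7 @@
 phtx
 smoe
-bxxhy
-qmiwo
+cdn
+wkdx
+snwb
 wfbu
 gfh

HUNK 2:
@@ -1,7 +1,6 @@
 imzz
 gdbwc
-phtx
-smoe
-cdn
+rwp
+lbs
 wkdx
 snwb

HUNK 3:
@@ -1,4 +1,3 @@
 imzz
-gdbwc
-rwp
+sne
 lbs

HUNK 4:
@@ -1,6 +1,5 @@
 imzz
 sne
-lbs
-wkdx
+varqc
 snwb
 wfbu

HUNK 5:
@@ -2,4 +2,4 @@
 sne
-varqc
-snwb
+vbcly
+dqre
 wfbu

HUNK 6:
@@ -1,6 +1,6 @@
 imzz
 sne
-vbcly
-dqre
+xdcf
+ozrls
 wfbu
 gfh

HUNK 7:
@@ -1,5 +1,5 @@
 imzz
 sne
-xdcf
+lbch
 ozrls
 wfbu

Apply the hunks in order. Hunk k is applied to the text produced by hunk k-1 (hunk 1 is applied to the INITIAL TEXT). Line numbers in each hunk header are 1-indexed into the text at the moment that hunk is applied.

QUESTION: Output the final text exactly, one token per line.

Hunk 1: at line 3 remove [bxxhy,qmiwo] add [cdn,wkdx,snwb] -> 9 lines: imzz gdbwc phtx smoe cdn wkdx snwb wfbu gfh
Hunk 2: at line 1 remove [phtx,smoe,cdn] add [rwp,lbs] -> 8 lines: imzz gdbwc rwp lbs wkdx snwb wfbu gfh
Hunk 3: at line 1 remove [gdbwc,rwp] add [sne] -> 7 lines: imzz sne lbs wkdx snwb wfbu gfh
Hunk 4: at line 1 remove [lbs,wkdx] add [varqc] -> 6 lines: imzz sne varqc snwb wfbu gfh
Hunk 5: at line 2 remove [varqc,snwb] add [vbcly,dqre] -> 6 lines: imzz sne vbcly dqre wfbu gfh
Hunk 6: at line 1 remove [vbcly,dqre] add [xdcf,ozrls] -> 6 lines: imzz sne xdcf ozrls wfbu gfh
Hunk 7: at line 1 remove [xdcf] add [lbch] -> 6 lines: imzz sne lbch ozrls wfbu gfh

Answer: imzz
sne
lbch
ozrls
wfbu
gfh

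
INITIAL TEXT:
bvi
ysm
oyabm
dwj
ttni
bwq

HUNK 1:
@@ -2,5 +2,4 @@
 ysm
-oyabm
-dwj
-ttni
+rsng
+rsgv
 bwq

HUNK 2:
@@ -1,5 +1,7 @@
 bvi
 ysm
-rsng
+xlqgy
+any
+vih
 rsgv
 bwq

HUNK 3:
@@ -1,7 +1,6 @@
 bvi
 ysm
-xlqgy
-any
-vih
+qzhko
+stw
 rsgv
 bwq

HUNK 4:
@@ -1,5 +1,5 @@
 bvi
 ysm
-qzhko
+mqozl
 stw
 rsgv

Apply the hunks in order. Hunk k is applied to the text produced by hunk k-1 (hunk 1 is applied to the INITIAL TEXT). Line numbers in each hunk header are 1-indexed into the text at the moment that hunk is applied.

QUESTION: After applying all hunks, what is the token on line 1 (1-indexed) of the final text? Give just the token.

Answer: bvi

Derivation:
Hunk 1: at line 2 remove [oyabm,dwj,ttni] add [rsng,rsgv] -> 5 lines: bvi ysm rsng rsgv bwq
Hunk 2: at line 1 remove [rsng] add [xlqgy,any,vih] -> 7 lines: bvi ysm xlqgy any vih rsgv bwq
Hunk 3: at line 1 remove [xlqgy,any,vih] add [qzhko,stw] -> 6 lines: bvi ysm qzhko stw rsgv bwq
Hunk 4: at line 1 remove [qzhko] add [mqozl] -> 6 lines: bvi ysm mqozl stw rsgv bwq
Final line 1: bvi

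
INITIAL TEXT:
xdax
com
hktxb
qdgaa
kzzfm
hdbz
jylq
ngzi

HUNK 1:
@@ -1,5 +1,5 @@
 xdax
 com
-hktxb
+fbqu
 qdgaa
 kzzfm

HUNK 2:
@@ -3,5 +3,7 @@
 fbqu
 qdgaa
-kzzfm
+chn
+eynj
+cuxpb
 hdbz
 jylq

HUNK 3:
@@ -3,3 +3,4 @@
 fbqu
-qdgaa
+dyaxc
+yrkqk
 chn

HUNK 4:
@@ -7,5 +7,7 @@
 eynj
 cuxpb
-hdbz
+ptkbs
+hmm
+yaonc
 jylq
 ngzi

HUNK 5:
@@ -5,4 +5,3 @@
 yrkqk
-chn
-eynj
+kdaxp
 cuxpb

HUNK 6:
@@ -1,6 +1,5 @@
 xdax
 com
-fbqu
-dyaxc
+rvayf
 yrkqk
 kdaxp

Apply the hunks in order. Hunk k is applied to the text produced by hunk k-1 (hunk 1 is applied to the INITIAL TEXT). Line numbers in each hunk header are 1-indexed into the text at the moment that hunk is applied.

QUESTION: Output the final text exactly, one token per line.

Answer: xdax
com
rvayf
yrkqk
kdaxp
cuxpb
ptkbs
hmm
yaonc
jylq
ngzi

Derivation:
Hunk 1: at line 1 remove [hktxb] add [fbqu] -> 8 lines: xdax com fbqu qdgaa kzzfm hdbz jylq ngzi
Hunk 2: at line 3 remove [kzzfm] add [chn,eynj,cuxpb] -> 10 lines: xdax com fbqu qdgaa chn eynj cuxpb hdbz jylq ngzi
Hunk 3: at line 3 remove [qdgaa] add [dyaxc,yrkqk] -> 11 lines: xdax com fbqu dyaxc yrkqk chn eynj cuxpb hdbz jylq ngzi
Hunk 4: at line 7 remove [hdbz] add [ptkbs,hmm,yaonc] -> 13 lines: xdax com fbqu dyaxc yrkqk chn eynj cuxpb ptkbs hmm yaonc jylq ngzi
Hunk 5: at line 5 remove [chn,eynj] add [kdaxp] -> 12 lines: xdax com fbqu dyaxc yrkqk kdaxp cuxpb ptkbs hmm yaonc jylq ngzi
Hunk 6: at line 1 remove [fbqu,dyaxc] add [rvayf] -> 11 lines: xdax com rvayf yrkqk kdaxp cuxpb ptkbs hmm yaonc jylq ngzi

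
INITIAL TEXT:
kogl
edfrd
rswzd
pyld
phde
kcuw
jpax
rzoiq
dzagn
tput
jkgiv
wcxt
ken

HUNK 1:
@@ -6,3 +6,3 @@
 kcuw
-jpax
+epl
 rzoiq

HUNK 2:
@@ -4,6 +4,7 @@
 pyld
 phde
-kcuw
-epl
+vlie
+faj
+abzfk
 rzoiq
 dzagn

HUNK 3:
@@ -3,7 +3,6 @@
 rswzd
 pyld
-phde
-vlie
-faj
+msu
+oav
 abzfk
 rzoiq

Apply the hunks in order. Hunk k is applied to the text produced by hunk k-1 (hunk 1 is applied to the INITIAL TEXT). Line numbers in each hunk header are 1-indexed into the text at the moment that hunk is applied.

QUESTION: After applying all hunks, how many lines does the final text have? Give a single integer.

Answer: 13

Derivation:
Hunk 1: at line 6 remove [jpax] add [epl] -> 13 lines: kogl edfrd rswzd pyld phde kcuw epl rzoiq dzagn tput jkgiv wcxt ken
Hunk 2: at line 4 remove [kcuw,epl] add [vlie,faj,abzfk] -> 14 lines: kogl edfrd rswzd pyld phde vlie faj abzfk rzoiq dzagn tput jkgiv wcxt ken
Hunk 3: at line 3 remove [phde,vlie,faj] add [msu,oav] -> 13 lines: kogl edfrd rswzd pyld msu oav abzfk rzoiq dzagn tput jkgiv wcxt ken
Final line count: 13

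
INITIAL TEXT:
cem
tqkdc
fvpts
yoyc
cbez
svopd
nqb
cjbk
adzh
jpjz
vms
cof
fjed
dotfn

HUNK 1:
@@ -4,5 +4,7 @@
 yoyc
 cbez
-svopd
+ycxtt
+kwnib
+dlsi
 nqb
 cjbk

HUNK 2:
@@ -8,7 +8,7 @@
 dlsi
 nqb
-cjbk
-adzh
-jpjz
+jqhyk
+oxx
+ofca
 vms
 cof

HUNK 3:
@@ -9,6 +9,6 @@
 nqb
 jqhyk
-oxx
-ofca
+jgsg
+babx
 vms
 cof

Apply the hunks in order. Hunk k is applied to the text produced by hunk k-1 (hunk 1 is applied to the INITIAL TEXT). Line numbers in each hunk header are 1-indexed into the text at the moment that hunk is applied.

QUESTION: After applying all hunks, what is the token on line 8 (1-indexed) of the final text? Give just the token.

Hunk 1: at line 4 remove [svopd] add [ycxtt,kwnib,dlsi] -> 16 lines: cem tqkdc fvpts yoyc cbez ycxtt kwnib dlsi nqb cjbk adzh jpjz vms cof fjed dotfn
Hunk 2: at line 8 remove [cjbk,adzh,jpjz] add [jqhyk,oxx,ofca] -> 16 lines: cem tqkdc fvpts yoyc cbez ycxtt kwnib dlsi nqb jqhyk oxx ofca vms cof fjed dotfn
Hunk 3: at line 9 remove [oxx,ofca] add [jgsg,babx] -> 16 lines: cem tqkdc fvpts yoyc cbez ycxtt kwnib dlsi nqb jqhyk jgsg babx vms cof fjed dotfn
Final line 8: dlsi

Answer: dlsi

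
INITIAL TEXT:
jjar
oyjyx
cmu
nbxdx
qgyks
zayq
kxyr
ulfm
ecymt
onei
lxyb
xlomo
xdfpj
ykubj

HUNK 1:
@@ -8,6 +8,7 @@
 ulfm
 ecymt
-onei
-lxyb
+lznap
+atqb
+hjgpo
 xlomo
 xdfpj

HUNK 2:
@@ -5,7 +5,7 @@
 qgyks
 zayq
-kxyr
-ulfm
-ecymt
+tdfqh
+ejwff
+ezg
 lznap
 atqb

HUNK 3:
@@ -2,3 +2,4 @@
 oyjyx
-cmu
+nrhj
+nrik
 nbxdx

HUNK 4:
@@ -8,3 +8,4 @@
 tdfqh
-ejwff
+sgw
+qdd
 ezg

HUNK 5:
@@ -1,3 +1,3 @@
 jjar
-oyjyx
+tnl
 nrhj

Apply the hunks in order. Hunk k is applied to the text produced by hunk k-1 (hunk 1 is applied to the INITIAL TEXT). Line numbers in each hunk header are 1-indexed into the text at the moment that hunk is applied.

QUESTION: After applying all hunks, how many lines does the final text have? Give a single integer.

Answer: 17

Derivation:
Hunk 1: at line 8 remove [onei,lxyb] add [lznap,atqb,hjgpo] -> 15 lines: jjar oyjyx cmu nbxdx qgyks zayq kxyr ulfm ecymt lznap atqb hjgpo xlomo xdfpj ykubj
Hunk 2: at line 5 remove [kxyr,ulfm,ecymt] add [tdfqh,ejwff,ezg] -> 15 lines: jjar oyjyx cmu nbxdx qgyks zayq tdfqh ejwff ezg lznap atqb hjgpo xlomo xdfpj ykubj
Hunk 3: at line 2 remove [cmu] add [nrhj,nrik] -> 16 lines: jjar oyjyx nrhj nrik nbxdx qgyks zayq tdfqh ejwff ezg lznap atqb hjgpo xlomo xdfpj ykubj
Hunk 4: at line 8 remove [ejwff] add [sgw,qdd] -> 17 lines: jjar oyjyx nrhj nrik nbxdx qgyks zayq tdfqh sgw qdd ezg lznap atqb hjgpo xlomo xdfpj ykubj
Hunk 5: at line 1 remove [oyjyx] add [tnl] -> 17 lines: jjar tnl nrhj nrik nbxdx qgyks zayq tdfqh sgw qdd ezg lznap atqb hjgpo xlomo xdfpj ykubj
Final line count: 17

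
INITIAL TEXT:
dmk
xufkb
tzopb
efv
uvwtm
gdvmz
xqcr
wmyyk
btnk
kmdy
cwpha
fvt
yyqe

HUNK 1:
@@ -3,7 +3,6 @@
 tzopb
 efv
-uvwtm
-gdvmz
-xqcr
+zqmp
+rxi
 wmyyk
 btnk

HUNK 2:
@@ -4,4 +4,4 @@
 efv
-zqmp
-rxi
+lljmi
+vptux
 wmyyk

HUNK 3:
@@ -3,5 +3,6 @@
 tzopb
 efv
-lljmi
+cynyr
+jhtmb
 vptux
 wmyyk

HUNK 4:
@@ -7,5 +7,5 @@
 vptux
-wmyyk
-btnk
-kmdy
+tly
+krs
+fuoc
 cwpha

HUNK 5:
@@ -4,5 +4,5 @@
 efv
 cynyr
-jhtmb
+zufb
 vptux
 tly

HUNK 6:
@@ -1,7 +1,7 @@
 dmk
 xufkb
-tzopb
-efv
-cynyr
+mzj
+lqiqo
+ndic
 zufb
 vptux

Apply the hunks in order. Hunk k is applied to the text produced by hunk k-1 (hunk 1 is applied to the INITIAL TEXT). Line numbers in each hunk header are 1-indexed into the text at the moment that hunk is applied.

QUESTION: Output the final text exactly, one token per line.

Hunk 1: at line 3 remove [uvwtm,gdvmz,xqcr] add [zqmp,rxi] -> 12 lines: dmk xufkb tzopb efv zqmp rxi wmyyk btnk kmdy cwpha fvt yyqe
Hunk 2: at line 4 remove [zqmp,rxi] add [lljmi,vptux] -> 12 lines: dmk xufkb tzopb efv lljmi vptux wmyyk btnk kmdy cwpha fvt yyqe
Hunk 3: at line 3 remove [lljmi] add [cynyr,jhtmb] -> 13 lines: dmk xufkb tzopb efv cynyr jhtmb vptux wmyyk btnk kmdy cwpha fvt yyqe
Hunk 4: at line 7 remove [wmyyk,btnk,kmdy] add [tly,krs,fuoc] -> 13 lines: dmk xufkb tzopb efv cynyr jhtmb vptux tly krs fuoc cwpha fvt yyqe
Hunk 5: at line 4 remove [jhtmb] add [zufb] -> 13 lines: dmk xufkb tzopb efv cynyr zufb vptux tly krs fuoc cwpha fvt yyqe
Hunk 6: at line 1 remove [tzopb,efv,cynyr] add [mzj,lqiqo,ndic] -> 13 lines: dmk xufkb mzj lqiqo ndic zufb vptux tly krs fuoc cwpha fvt yyqe

Answer: dmk
xufkb
mzj
lqiqo
ndic
zufb
vptux
tly
krs
fuoc
cwpha
fvt
yyqe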